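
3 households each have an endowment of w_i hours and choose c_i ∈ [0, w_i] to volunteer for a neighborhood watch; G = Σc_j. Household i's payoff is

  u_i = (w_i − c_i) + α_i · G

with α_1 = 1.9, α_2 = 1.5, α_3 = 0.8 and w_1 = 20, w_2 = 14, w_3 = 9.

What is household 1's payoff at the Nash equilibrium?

∂u_i/∂c_i = α_i − 1, so household i contributes w_i if α_i > 1, else 0.
α_i > 1 for i ∈ {1, 2}; NE contributions (20, 14, 0), G = 34.
u_1 = (20 − 20) + 1.9·34 = 64.6.

64.6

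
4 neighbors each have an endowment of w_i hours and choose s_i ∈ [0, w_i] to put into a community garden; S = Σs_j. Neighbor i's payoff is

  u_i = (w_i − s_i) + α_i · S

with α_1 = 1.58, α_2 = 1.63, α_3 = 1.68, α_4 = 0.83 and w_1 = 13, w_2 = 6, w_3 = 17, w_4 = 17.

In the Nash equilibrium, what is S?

36

∂u_i/∂s_i = α_i − 1, so neighbor i contributes w_i if α_i > 1, else 0.
α_i > 1 for i ∈ {1, 2, 3}; NE contributions (13, 6, 17, 0), S = 36.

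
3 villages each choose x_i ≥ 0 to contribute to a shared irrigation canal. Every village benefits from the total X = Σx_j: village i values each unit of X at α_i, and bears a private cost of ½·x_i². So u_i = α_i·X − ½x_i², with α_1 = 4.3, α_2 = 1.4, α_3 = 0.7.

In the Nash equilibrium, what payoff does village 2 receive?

Village i's FOC: ∂u_i/∂x_i = α_i − x_i = 0, so x_i* = α_i.
NE contributions = (4.3, 1.4, 0.7); X = 6.4.
u_2 = α_2·X − ½·(x_2)² = 1.4·6.4 − ½·1.4² = 7.98.

7.98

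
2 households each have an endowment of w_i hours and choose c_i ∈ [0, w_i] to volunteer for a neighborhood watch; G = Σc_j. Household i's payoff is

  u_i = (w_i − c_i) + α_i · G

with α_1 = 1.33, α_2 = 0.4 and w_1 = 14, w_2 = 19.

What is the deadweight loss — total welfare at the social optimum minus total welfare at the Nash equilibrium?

∂u_i/∂c_i = α_i − 1, so household i contributes w_i if α_i > 1, else 0.
α_i > 1 for i ∈ {1}; NE contributions (14, 0), G = 14.
W^NE = Σw_i − G^NE + (Σα_i)·G^NE = 33 + 0.73·14 = 43.22.
Planner: ∂(Σu_j)/∂c_i = Σα_j − 1 = 0.73 > 0, so everyone contributes w_i; G^SO = 33, W^SO = 33 + 0.73·33 = 57.09.
Deadweight loss = 13.87.

13.87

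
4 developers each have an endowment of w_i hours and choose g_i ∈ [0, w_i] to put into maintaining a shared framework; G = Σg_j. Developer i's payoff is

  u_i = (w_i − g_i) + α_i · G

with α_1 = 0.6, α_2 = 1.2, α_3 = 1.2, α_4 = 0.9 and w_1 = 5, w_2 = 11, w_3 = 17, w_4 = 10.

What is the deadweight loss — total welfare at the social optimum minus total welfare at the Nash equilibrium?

∂u_i/∂g_i = α_i − 1, so developer i contributes w_i if α_i > 1, else 0.
α_i > 1 for i ∈ {2, 3}; NE contributions (0, 11, 17, 0), G = 28.
W^NE = Σw_i − G^NE + (Σα_i)·G^NE = 43 + 2.9·28 = 124.2.
Planner: ∂(Σu_j)/∂g_i = Σα_j − 1 = 2.9 > 0, so everyone contributes w_i; G^SO = 43, W^SO = 43 + 2.9·43 = 167.7.
Deadweight loss = 43.5.

43.5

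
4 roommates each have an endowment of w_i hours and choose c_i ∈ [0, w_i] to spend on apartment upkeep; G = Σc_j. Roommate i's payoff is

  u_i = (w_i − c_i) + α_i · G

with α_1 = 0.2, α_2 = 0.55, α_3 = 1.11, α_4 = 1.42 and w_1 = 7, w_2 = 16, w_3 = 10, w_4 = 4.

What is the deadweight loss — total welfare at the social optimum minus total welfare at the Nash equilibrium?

∂u_i/∂c_i = α_i − 1, so roommate i contributes w_i if α_i > 1, else 0.
α_i > 1 for i ∈ {3, 4}; NE contributions (0, 0, 10, 4), G = 14.
W^NE = Σw_i − G^NE + (Σα_i)·G^NE = 37 + 2.28·14 = 68.92.
Planner: ∂(Σu_j)/∂c_i = Σα_j − 1 = 2.28 > 0, so everyone contributes w_i; G^SO = 37, W^SO = 37 + 2.28·37 = 121.36.
Deadweight loss = 52.44.

52.44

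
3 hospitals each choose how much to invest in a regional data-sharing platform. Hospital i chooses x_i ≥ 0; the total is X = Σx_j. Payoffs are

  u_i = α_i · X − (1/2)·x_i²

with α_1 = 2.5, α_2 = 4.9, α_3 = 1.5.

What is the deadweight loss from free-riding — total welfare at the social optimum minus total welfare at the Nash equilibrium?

55.86

Hospital i's FOC: ∂u_i/∂x_i = α_i − x_i = 0, so x_i* = α_i.
NE contributions = (2.5, 4.9, 1.5); X = 8.9.
W^NE = (Σα)·X − ½Σα_i² = 8.9² − ½·32.51 = 62.955.
Planner sets x_i = Σα_j = 8.9 for every i, so X^SO = 3·8.9 = 26.7.
W^SO = (Σα)·X^SO − ½·3·(Σα)² = (3/2)·8.9² = 118.815.
Deadweight loss = W^SO − W^NE = 55.86.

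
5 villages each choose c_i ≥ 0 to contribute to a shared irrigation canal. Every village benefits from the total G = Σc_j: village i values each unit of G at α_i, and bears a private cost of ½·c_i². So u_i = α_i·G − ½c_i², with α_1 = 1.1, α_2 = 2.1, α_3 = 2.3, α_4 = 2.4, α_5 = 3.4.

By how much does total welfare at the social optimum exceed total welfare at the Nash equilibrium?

205.65

Village i's FOC: ∂u_i/∂c_i = α_i − c_i = 0, so c_i* = α_i.
NE contributions = (1.1, 2.1, 2.3, 2.4, 3.4); G = 11.3.
W^NE = (Σα)·G − ½Σα_i² = 11.3² − ½·28.23 = 113.575.
Planner sets c_i = Σα_j = 11.3 for every i, so G^SO = 5·11.3 = 56.5.
W^SO = (Σα)·G^SO − ½·5·(Σα)² = (5/2)·11.3² = 319.225.
Deadweight loss = W^SO − W^NE = 205.65.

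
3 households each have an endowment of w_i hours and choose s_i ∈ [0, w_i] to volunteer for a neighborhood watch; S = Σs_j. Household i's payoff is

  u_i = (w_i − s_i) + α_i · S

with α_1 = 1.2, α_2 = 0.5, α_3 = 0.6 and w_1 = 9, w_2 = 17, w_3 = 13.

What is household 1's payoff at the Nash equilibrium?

∂u_i/∂s_i = α_i − 1, so household i contributes w_i if α_i > 1, else 0.
α_i > 1 for i ∈ {1}; NE contributions (9, 0, 0), S = 9.
u_1 = (9 − 9) + 1.2·9 = 10.8.

10.8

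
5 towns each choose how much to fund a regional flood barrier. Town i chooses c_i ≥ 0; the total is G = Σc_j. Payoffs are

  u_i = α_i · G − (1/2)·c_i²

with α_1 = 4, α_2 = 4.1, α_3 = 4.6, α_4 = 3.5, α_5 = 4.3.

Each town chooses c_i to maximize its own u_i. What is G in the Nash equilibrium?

20.5

Town i's FOC: ∂u_i/∂c_i = α_i − c_i = 0, so c_i* = α_i.
NE contributions = (4, 4.1, 4.6, 3.5, 4.3); G = 20.5.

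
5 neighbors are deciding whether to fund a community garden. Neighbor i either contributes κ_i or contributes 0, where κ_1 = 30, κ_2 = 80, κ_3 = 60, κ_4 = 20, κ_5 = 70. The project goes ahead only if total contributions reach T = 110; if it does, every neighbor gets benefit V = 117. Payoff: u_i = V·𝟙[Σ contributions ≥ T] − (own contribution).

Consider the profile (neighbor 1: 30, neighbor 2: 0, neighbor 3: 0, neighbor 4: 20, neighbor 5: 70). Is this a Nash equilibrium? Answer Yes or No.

Total = 120 ≥ 110: provided.
Neighbor 1 (pledges 30, payoff 87): dropping to 0 → total 90, payoff 0. No gain.
Neighbor 2 (pledges 0, payoff 117): pledging 80 → total 200, payoff 37. No gain.
Neighbor 3 (pledges 0, payoff 117): pledging 60 → total 180, payoff 57. No gain.
Neighbor 4 (pledges 20, payoff 97): dropping to 0 → total 100, payoff 0. No gain.
Neighbor 5 (pledges 70, payoff 47): dropping to 0 → total 50, payoff 0. No gain.

Yes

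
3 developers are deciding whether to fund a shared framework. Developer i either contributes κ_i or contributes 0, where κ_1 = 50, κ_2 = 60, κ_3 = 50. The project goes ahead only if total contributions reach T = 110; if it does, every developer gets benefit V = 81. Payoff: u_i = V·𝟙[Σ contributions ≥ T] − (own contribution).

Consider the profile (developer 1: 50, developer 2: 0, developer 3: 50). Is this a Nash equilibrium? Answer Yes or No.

Total = 100 < 110: not provided.
Developer 1 (pledges 50, payoff -50): dropping to 0 → total 50, payoff 0. Profitable deviation.

No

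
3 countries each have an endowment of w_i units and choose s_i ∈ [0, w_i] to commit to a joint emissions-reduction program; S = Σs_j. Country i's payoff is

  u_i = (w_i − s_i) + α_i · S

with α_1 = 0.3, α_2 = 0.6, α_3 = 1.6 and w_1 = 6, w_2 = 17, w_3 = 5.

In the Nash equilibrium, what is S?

∂u_i/∂s_i = α_i − 1, so country i contributes w_i if α_i > 1, else 0.
α_i > 1 for i ∈ {3}; NE contributions (0, 0, 5), S = 5.

5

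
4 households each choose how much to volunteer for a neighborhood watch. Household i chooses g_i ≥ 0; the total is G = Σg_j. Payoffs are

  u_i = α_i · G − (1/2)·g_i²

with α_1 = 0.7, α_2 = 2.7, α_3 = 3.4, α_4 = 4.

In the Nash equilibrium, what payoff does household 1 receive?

Household i's FOC: ∂u_i/∂g_i = α_i − g_i = 0, so g_i* = α_i.
NE contributions = (0.7, 2.7, 3.4, 4); G = 10.8.
u_1 = α_1·G − ½·(g_1)² = 0.7·10.8 − ½·0.7² = 7.315.

7.315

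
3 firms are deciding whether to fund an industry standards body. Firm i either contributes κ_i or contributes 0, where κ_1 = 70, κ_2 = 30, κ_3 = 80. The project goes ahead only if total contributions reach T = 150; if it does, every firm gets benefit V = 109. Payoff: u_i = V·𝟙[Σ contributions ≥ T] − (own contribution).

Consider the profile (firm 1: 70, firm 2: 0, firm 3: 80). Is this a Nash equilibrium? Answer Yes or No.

Yes

Total = 150 ≥ 150: provided.
Firm 1 (pledges 70, payoff 39): dropping to 0 → total 80, payoff 0. No gain.
Firm 2 (pledges 0, payoff 109): pledging 30 → total 180, payoff 79. No gain.
Firm 3 (pledges 80, payoff 29): dropping to 0 → total 70, payoff 0. No gain.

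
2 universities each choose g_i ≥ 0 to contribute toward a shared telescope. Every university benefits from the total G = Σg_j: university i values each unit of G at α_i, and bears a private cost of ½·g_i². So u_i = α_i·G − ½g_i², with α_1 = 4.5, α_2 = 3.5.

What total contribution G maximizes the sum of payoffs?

16

Planner FOC: ∂(Σu_j)/∂g_i = (Σα_j) − g_i = 0, so g_i^SO = Σα_j = 8 for every i; G^SO = 16.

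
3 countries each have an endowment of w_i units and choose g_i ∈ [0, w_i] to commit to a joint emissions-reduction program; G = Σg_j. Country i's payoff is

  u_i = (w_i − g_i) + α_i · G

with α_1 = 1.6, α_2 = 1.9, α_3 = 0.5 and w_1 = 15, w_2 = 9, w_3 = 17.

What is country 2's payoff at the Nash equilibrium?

∂u_i/∂g_i = α_i − 1, so country i contributes w_i if α_i > 1, else 0.
α_i > 1 for i ∈ {1, 2}; NE contributions (15, 9, 0), G = 24.
u_2 = (9 − 9) + 1.9·24 = 45.6.

45.6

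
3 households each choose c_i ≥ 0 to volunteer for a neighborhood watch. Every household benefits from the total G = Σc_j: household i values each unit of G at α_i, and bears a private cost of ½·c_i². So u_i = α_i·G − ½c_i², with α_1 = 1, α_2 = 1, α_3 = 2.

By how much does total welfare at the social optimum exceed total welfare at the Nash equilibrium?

Household i's FOC: ∂u_i/∂c_i = α_i − c_i = 0, so c_i* = α_i.
NE contributions = (1, 1, 2); G = 4.
W^NE = (Σα)·G − ½Σα_i² = 4² − ½·6 = 13.
Planner sets c_i = Σα_j = 4 for every i, so G^SO = 3·4 = 12.
W^SO = (Σα)·G^SO − ½·3·(Σα)² = (3/2)·4² = 24.
Deadweight loss = W^SO − W^NE = 11.

11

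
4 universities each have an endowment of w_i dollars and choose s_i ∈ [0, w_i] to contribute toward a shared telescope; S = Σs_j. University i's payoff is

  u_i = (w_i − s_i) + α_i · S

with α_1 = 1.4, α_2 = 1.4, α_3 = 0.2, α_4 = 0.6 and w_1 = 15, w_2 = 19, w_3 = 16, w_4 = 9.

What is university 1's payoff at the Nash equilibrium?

∂u_i/∂s_i = α_i − 1, so university i contributes w_i if α_i > 1, else 0.
α_i > 1 for i ∈ {1, 2}; NE contributions (15, 19, 0, 0), S = 34.
u_1 = (15 − 15) + 1.4·34 = 47.6.

47.6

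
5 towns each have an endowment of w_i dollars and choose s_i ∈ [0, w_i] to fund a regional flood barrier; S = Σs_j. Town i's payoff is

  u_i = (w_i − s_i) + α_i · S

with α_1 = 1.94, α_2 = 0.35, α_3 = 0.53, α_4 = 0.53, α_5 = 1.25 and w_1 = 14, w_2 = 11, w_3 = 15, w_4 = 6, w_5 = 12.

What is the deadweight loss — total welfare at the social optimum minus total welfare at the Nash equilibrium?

115.2

∂u_i/∂s_i = α_i − 1, so town i contributes w_i if α_i > 1, else 0.
α_i > 1 for i ∈ {1, 5}; NE contributions (14, 0, 0, 0, 12), S = 26.
W^NE = Σw_i − S^NE + (Σα_i)·S^NE = 58 + 3.6·26 = 151.6.
Planner: ∂(Σu_j)/∂s_i = Σα_j − 1 = 3.6 > 0, so everyone contributes w_i; S^SO = 58, W^SO = 58 + 3.6·58 = 266.8.
Deadweight loss = 115.2.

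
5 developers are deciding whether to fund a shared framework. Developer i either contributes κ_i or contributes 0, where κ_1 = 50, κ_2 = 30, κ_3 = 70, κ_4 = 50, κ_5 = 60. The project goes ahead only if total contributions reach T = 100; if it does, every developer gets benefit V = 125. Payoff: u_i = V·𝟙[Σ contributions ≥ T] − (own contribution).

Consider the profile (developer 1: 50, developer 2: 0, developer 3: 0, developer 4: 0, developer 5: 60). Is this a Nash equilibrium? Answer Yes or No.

Yes

Total = 110 ≥ 100: provided.
Developer 1 (pledges 50, payoff 75): dropping to 0 → total 60, payoff 0. No gain.
Developer 2 (pledges 0, payoff 125): pledging 30 → total 140, payoff 95. No gain.
Developer 3 (pledges 0, payoff 125): pledging 70 → total 180, payoff 55. No gain.
Developer 4 (pledges 0, payoff 125): pledging 50 → total 160, payoff 75. No gain.
Developer 5 (pledges 60, payoff 65): dropping to 0 → total 50, payoff 0. No gain.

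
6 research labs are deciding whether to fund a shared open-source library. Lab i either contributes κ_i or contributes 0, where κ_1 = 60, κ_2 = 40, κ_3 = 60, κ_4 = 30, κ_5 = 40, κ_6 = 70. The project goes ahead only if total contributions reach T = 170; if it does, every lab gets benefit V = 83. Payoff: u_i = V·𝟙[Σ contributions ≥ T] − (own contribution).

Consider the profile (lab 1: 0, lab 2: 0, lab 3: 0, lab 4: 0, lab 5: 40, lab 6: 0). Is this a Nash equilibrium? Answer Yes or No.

Total = 40 < 170: not provided.
Lab 1 (pledges 0, payoff 0): pledging 60 → total 100, payoff -60. No gain.
Lab 2 (pledges 0, payoff 0): pledging 40 → total 80, payoff -40. No gain.
Lab 3 (pledges 0, payoff 0): pledging 60 → total 100, payoff -60. No gain.
Lab 4 (pledges 0, payoff 0): pledging 30 → total 70, payoff -30. No gain.
Lab 5 (pledges 40, payoff -40): dropping to 0 → total 0, payoff 0. Profitable deviation.

No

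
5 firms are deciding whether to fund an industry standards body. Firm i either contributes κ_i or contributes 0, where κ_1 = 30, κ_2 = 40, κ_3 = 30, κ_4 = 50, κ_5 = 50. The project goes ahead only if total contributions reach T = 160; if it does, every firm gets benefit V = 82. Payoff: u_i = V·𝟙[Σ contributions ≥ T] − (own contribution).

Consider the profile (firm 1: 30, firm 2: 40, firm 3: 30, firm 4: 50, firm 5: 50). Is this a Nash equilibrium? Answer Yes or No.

No

Total = 200 ≥ 160: provided.
Firm 1 (pledges 30, payoff 52): dropping to 0 → total 170, payoff 82. Profitable deviation.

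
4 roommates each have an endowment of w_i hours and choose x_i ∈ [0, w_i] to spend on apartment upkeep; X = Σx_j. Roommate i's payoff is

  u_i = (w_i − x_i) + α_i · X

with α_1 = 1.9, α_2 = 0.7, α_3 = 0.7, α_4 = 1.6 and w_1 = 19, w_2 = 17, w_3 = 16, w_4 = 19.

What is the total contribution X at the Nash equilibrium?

∂u_i/∂x_i = α_i − 1, so roommate i contributes w_i if α_i > 1, else 0.
α_i > 1 for i ∈ {1, 4}; NE contributions (19, 0, 0, 19), X = 38.

38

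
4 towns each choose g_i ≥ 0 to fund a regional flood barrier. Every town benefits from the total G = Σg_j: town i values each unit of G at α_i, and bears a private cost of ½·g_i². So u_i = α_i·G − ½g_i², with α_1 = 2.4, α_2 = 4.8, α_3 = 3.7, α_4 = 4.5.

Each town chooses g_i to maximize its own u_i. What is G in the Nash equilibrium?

Town i's FOC: ∂u_i/∂g_i = α_i − g_i = 0, so g_i* = α_i.
NE contributions = (2.4, 4.8, 3.7, 4.5); G = 15.4.

15.4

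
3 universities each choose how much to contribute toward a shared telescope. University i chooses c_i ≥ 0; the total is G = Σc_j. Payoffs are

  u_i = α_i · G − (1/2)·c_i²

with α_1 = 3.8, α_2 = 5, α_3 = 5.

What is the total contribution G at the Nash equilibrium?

13.8

University i's FOC: ∂u_i/∂c_i = α_i − c_i = 0, so c_i* = α_i.
NE contributions = (3.8, 5, 5); G = 13.8.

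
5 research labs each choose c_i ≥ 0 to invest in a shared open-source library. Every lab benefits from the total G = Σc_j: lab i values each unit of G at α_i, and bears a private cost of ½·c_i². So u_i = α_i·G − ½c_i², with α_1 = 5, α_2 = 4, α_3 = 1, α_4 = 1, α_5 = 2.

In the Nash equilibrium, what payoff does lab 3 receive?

Lab i's FOC: ∂u_i/∂c_i = α_i − c_i = 0, so c_i* = α_i.
NE contributions = (5, 4, 1, 1, 2); G = 13.
u_3 = α_3·G − ½·(c_3)² = 1·13 − ½·1² = 12.5.

12.5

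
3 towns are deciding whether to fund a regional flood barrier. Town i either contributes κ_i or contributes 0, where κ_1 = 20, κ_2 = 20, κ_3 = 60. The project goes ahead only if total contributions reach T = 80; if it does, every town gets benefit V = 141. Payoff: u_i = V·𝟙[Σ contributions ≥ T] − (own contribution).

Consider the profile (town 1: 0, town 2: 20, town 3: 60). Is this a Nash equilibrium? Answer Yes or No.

Yes

Total = 80 ≥ 80: provided.
Town 1 (pledges 0, payoff 141): pledging 20 → total 100, payoff 121. No gain.
Town 2 (pledges 20, payoff 121): dropping to 0 → total 60, payoff 0. No gain.
Town 3 (pledges 60, payoff 81): dropping to 0 → total 20, payoff 0. No gain.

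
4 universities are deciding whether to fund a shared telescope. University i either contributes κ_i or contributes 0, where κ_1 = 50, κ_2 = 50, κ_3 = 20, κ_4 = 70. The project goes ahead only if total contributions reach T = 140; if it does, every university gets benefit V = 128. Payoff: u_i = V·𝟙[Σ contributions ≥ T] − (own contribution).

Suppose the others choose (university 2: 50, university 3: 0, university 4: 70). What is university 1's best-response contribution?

50

Others' total = 120. Contributing 50 brings total to 170 ≥ 140: gain V − κ_1 = 78.
Best response: 50.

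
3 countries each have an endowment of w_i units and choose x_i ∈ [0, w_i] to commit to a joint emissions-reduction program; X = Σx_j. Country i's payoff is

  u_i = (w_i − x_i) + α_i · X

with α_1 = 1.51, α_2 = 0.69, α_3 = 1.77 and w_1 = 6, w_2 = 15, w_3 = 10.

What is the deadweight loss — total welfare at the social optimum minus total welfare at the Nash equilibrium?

∂u_i/∂x_i = α_i − 1, so country i contributes w_i if α_i > 1, else 0.
α_i > 1 for i ∈ {1, 3}; NE contributions (6, 0, 10), X = 16.
W^NE = Σw_i − X^NE + (Σα_i)·X^NE = 31 + 2.97·16 = 78.52.
Planner: ∂(Σu_j)/∂x_i = Σα_j − 1 = 2.97 > 0, so everyone contributes w_i; X^SO = 31, W^SO = 31 + 2.97·31 = 123.07.
Deadweight loss = 44.55.

44.55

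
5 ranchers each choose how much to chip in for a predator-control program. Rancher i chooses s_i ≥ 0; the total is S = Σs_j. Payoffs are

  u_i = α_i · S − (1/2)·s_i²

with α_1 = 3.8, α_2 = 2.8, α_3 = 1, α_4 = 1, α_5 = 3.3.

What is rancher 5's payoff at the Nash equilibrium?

33.825

Rancher i's FOC: ∂u_i/∂s_i = α_i − s_i = 0, so s_i* = α_i.
NE contributions = (3.8, 2.8, 1, 1, 3.3); S = 11.9.
u_5 = α_5·S − ½·(s_5)² = 3.3·11.9 − ½·3.3² = 33.825.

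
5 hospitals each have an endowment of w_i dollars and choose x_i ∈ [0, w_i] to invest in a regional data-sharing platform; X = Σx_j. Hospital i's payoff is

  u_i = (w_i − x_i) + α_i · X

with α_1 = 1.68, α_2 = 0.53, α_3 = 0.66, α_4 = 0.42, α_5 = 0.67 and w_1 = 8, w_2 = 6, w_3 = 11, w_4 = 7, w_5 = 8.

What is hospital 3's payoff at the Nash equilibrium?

∂u_i/∂x_i = α_i − 1, so hospital i contributes w_i if α_i > 1, else 0.
α_i > 1 for i ∈ {1}; NE contributions (8, 0, 0, 0, 0), X = 8.
u_3 = (11 − 0) + 0.66·8 = 16.28.

16.28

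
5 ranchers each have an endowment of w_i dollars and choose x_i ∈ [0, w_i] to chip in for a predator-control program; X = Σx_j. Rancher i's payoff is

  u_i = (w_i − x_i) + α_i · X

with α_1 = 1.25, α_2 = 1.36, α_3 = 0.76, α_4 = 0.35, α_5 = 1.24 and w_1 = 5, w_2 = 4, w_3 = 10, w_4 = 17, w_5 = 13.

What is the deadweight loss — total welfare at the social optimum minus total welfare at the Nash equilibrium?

∂u_i/∂x_i = α_i − 1, so rancher i contributes w_i if α_i > 1, else 0.
α_i > 1 for i ∈ {1, 2, 5}; NE contributions (5, 4, 0, 0, 13), X = 22.
W^NE = Σw_i − X^NE + (Σα_i)·X^NE = 49 + 3.96·22 = 136.12.
Planner: ∂(Σu_j)/∂x_i = Σα_j − 1 = 3.96 > 0, so everyone contributes w_i; X^SO = 49, W^SO = 49 + 3.96·49 = 243.04.
Deadweight loss = 106.92.

106.92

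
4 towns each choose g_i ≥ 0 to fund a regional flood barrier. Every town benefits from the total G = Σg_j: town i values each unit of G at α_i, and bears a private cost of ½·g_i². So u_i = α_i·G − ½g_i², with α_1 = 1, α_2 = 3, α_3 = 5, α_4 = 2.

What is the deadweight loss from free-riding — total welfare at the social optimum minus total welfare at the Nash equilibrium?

140.5

Town i's FOC: ∂u_i/∂g_i = α_i − g_i = 0, so g_i* = α_i.
NE contributions = (1, 3, 5, 2); G = 11.
W^NE = (Σα)·G − ½Σα_i² = 11² − ½·39 = 101.5.
Planner sets g_i = Σα_j = 11 for every i, so G^SO = 4·11 = 44.
W^SO = (Σα)·G^SO − ½·4·(Σα)² = (4/2)·11² = 242.
Deadweight loss = W^SO − W^NE = 140.5.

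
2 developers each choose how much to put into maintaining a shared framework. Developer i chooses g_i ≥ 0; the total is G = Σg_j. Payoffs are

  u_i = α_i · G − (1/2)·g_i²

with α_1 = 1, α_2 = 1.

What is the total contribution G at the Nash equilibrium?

2

Developer i's FOC: ∂u_i/∂g_i = α_i − g_i = 0, so g_i* = α_i.
NE contributions = (1, 1); G = 2.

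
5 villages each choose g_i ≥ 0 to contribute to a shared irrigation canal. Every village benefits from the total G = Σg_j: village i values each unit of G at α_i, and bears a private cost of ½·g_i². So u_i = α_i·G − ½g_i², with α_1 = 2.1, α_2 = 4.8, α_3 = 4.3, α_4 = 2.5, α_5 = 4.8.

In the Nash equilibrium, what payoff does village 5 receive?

Village i's FOC: ∂u_i/∂g_i = α_i − g_i = 0, so g_i* = α_i.
NE contributions = (2.1, 4.8, 4.3, 2.5, 4.8); G = 18.5.
u_5 = α_5·G − ½·(g_5)² = 4.8·18.5 − ½·4.8² = 77.28.

77.28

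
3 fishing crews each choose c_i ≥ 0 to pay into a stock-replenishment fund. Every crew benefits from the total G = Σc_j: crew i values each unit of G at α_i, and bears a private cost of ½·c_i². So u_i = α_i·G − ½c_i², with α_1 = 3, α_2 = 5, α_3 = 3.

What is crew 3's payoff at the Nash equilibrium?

Crew i's FOC: ∂u_i/∂c_i = α_i − c_i = 0, so c_i* = α_i.
NE contributions = (3, 5, 3); G = 11.
u_3 = α_3·G − ½·(c_3)² = 3·11 − ½·3² = 28.5.

28.5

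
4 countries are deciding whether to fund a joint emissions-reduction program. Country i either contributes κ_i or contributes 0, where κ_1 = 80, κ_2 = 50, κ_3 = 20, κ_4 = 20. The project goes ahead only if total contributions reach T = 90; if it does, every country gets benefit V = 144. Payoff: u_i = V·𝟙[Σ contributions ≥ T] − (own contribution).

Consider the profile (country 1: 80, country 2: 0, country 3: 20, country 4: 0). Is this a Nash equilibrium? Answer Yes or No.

Yes

Total = 100 ≥ 90: provided.
Country 1 (pledges 80, payoff 64): dropping to 0 → total 20, payoff 0. No gain.
Country 2 (pledges 0, payoff 144): pledging 50 → total 150, payoff 94. No gain.
Country 3 (pledges 20, payoff 124): dropping to 0 → total 80, payoff 0. No gain.
Country 4 (pledges 0, payoff 144): pledging 20 → total 120, payoff 124. No gain.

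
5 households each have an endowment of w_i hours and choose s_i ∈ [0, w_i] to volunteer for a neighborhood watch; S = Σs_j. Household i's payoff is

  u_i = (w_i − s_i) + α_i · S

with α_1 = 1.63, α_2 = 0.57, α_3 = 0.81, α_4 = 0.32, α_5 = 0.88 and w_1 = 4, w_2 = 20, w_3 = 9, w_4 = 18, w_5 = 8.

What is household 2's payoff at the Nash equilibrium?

∂u_i/∂s_i = α_i − 1, so household i contributes w_i if α_i > 1, else 0.
α_i > 1 for i ∈ {1}; NE contributions (4, 0, 0, 0, 0), S = 4.
u_2 = (20 − 0) + 0.57·4 = 22.28.

22.28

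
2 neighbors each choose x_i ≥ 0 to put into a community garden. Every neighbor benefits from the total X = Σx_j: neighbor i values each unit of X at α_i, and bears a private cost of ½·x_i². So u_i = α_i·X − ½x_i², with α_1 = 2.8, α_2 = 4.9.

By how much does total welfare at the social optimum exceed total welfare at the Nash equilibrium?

Neighbor i's FOC: ∂u_i/∂x_i = α_i − x_i = 0, so x_i* = α_i.
NE contributions = (2.8, 4.9); X = 7.7.
W^NE = (Σα)·X − ½Σα_i² = 7.7² − ½·31.85 = 43.365.
Planner sets x_i = Σα_j = 7.7 for every i, so X^SO = 2·7.7 = 15.4.
W^SO = (Σα)·X^SO − ½·2·(Σα)² = (2/2)·7.7² = 59.29.
Deadweight loss = W^SO − W^NE = 15.925.

15.925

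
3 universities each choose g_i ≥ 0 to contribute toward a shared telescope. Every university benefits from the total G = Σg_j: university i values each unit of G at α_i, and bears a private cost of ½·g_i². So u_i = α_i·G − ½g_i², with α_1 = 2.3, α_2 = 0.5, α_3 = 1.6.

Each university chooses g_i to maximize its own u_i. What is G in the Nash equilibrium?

4.4

University i's FOC: ∂u_i/∂g_i = α_i − g_i = 0, so g_i* = α_i.
NE contributions = (2.3, 0.5, 1.6); G = 4.4.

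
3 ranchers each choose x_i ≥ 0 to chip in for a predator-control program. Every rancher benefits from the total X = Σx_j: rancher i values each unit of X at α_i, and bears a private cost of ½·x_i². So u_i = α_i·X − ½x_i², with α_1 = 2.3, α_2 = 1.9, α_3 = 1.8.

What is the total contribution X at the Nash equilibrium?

Rancher i's FOC: ∂u_i/∂x_i = α_i − x_i = 0, so x_i* = α_i.
NE contributions = (2.3, 1.9, 1.8); X = 6.

6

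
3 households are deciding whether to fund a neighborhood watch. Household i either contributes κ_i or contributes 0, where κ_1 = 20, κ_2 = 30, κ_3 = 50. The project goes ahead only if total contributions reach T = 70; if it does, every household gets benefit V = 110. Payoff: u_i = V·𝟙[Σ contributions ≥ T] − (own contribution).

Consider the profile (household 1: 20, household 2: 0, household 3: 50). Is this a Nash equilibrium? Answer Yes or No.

Yes

Total = 70 ≥ 70: provided.
Household 1 (pledges 20, payoff 90): dropping to 0 → total 50, payoff 0. No gain.
Household 2 (pledges 0, payoff 110): pledging 30 → total 100, payoff 80. No gain.
Household 3 (pledges 50, payoff 60): dropping to 0 → total 20, payoff 0. No gain.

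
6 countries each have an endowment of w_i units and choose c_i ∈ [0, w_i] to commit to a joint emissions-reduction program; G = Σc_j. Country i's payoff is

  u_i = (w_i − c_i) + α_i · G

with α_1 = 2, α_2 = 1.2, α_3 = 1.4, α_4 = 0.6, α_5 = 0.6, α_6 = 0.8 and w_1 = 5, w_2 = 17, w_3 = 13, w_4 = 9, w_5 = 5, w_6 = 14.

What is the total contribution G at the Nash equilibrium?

35

∂u_i/∂c_i = α_i − 1, so country i contributes w_i if α_i > 1, else 0.
α_i > 1 for i ∈ {1, 2, 3}; NE contributions (5, 17, 13, 0, 0, 0), G = 35.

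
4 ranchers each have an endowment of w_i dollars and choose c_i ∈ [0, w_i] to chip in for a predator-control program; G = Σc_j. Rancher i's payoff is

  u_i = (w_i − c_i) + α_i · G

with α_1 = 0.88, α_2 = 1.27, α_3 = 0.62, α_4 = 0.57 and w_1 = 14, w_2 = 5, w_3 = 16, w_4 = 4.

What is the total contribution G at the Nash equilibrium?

∂u_i/∂c_i = α_i − 1, so rancher i contributes w_i if α_i > 1, else 0.
α_i > 1 for i ∈ {2}; NE contributions (0, 5, 0, 0), G = 5.

5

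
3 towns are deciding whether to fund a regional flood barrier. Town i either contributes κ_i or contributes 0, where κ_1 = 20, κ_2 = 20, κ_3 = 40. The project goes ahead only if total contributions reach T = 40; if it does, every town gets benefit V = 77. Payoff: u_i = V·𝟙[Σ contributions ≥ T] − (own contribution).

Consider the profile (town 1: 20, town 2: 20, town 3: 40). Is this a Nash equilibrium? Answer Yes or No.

Total = 80 ≥ 40: provided.
Town 1 (pledges 20, payoff 57): dropping to 0 → total 60, payoff 77. Profitable deviation.

No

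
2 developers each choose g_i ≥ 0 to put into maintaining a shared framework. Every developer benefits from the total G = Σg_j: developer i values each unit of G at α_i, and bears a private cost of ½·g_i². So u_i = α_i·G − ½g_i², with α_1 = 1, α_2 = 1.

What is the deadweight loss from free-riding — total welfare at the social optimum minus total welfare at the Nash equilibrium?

Developer i's FOC: ∂u_i/∂g_i = α_i − g_i = 0, so g_i* = α_i.
NE contributions = (1, 1); G = 2.
W^NE = (Σα)·G − ½Σα_i² = 2² − ½·2 = 3.
Planner sets g_i = Σα_j = 2 for every i, so G^SO = 2·2 = 4.
W^SO = (Σα)·G^SO − ½·2·(Σα)² = (2/2)·2² = 4.
Deadweight loss = W^SO − W^NE = 1.

1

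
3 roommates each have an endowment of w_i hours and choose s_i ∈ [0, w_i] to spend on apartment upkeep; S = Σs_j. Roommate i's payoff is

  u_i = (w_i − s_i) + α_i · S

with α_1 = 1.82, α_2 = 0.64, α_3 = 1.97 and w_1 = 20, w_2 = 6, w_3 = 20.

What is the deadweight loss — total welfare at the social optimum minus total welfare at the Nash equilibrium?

20.58

∂u_i/∂s_i = α_i − 1, so roommate i contributes w_i if α_i > 1, else 0.
α_i > 1 for i ∈ {1, 3}; NE contributions (20, 0, 20), S = 40.
W^NE = Σw_i − S^NE + (Σα_i)·S^NE = 46 + 3.43·40 = 183.2.
Planner: ∂(Σu_j)/∂s_i = Σα_j − 1 = 3.43 > 0, so everyone contributes w_i; S^SO = 46, W^SO = 46 + 3.43·46 = 203.78.
Deadweight loss = 20.58.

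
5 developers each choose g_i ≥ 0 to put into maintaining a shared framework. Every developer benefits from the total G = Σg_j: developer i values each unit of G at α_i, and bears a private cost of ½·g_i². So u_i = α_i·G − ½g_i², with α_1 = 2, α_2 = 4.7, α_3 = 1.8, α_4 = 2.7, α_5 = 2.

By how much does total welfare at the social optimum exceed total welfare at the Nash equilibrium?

281.67

Developer i's FOC: ∂u_i/∂g_i = α_i − g_i = 0, so g_i* = α_i.
NE contributions = (2, 4.7, 1.8, 2.7, 2); G = 13.2.
W^NE = (Σα)·G − ½Σα_i² = 13.2² − ½·40.62 = 153.93.
Planner sets g_i = Σα_j = 13.2 for every i, so G^SO = 5·13.2 = 66.
W^SO = (Σα)·G^SO − ½·5·(Σα)² = (5/2)·13.2² = 435.6.
Deadweight loss = W^SO − W^NE = 281.67.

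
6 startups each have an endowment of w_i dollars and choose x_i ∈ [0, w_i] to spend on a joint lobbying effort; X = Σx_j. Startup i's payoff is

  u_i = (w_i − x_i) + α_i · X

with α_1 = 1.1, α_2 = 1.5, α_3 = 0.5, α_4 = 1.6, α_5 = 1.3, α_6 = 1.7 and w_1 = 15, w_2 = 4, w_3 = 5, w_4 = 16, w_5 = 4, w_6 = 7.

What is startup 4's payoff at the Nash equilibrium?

∂u_i/∂x_i = α_i − 1, so startup i contributes w_i if α_i > 1, else 0.
α_i > 1 for i ∈ {1, 2, 4, 5, 6}; NE contributions (15, 4, 0, 16, 4, 7), X = 46.
u_4 = (16 − 16) + 1.6·46 = 73.6.

73.6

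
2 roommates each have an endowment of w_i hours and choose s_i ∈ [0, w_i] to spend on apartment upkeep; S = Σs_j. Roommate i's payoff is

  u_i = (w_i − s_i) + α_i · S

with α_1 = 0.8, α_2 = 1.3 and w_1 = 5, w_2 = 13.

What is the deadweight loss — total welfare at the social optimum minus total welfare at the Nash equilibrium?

5.5

∂u_i/∂s_i = α_i − 1, so roommate i contributes w_i if α_i > 1, else 0.
α_i > 1 for i ∈ {2}; NE contributions (0, 13), S = 13.
W^NE = Σw_i − S^NE + (Σα_i)·S^NE = 18 + 1.1·13 = 32.3.
Planner: ∂(Σu_j)/∂s_i = Σα_j − 1 = 1.1 > 0, so everyone contributes w_i; S^SO = 18, W^SO = 18 + 1.1·18 = 37.8.
Deadweight loss = 5.5.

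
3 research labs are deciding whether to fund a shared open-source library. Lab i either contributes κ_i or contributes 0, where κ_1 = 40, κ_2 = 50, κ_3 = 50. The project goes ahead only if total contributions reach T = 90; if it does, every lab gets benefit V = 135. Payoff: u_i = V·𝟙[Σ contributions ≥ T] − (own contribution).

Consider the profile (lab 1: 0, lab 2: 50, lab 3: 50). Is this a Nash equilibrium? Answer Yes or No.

Total = 100 ≥ 90: provided.
Lab 1 (pledges 0, payoff 135): pledging 40 → total 140, payoff 95. No gain.
Lab 2 (pledges 50, payoff 85): dropping to 0 → total 50, payoff 0. No gain.
Lab 3 (pledges 50, payoff 85): dropping to 0 → total 50, payoff 0. No gain.

Yes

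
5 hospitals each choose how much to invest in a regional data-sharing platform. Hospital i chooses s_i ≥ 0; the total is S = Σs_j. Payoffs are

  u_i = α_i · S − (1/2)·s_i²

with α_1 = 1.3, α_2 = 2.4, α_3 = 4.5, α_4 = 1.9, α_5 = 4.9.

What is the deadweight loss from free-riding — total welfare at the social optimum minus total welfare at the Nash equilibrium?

365.16

Hospital i's FOC: ∂u_i/∂s_i = α_i − s_i = 0, so s_i* = α_i.
NE contributions = (1.3, 2.4, 4.5, 1.9, 4.9); S = 15.
W^NE = (Σα)·S − ½Σα_i² = 15² − ½·55.32 = 197.34.
Planner sets s_i = Σα_j = 15 for every i, so S^SO = 5·15 = 75.
W^SO = (Σα)·S^SO − ½·5·(Σα)² = (5/2)·15² = 562.5.
Deadweight loss = W^SO − W^NE = 365.16.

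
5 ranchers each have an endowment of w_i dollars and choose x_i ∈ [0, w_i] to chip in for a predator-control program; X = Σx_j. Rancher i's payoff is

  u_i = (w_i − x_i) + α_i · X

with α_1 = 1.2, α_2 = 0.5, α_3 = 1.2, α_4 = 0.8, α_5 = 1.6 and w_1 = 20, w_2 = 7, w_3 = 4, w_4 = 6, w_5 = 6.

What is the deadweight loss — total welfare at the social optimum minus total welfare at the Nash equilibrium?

55.9

∂u_i/∂x_i = α_i − 1, so rancher i contributes w_i if α_i > 1, else 0.
α_i > 1 for i ∈ {1, 3, 5}; NE contributions (20, 0, 4, 0, 6), X = 30.
W^NE = Σw_i − X^NE + (Σα_i)·X^NE = 43 + 4.3·30 = 172.
Planner: ∂(Σu_j)/∂x_i = Σα_j − 1 = 4.3 > 0, so everyone contributes w_i; X^SO = 43, W^SO = 43 + 4.3·43 = 227.9.
Deadweight loss = 55.9.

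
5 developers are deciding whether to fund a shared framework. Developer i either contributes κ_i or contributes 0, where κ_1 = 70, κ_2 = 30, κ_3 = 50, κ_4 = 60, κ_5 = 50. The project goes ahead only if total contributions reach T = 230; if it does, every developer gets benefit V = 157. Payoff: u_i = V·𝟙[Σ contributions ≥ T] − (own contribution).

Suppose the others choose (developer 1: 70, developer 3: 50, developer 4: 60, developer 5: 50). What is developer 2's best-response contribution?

Others' total = 230 ≥ 230; contributing adds cost 30 for no extra benefit.
Best response: 0.

0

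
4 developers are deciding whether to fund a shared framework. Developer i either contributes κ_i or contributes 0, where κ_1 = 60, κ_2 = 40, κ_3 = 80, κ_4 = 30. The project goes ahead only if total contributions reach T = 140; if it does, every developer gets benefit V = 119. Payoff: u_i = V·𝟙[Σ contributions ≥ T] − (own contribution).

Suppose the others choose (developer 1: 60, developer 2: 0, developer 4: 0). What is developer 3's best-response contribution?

Others' total = 60. Contributing 80 brings total to 140 ≥ 140: gain V − κ_3 = 39.
Best response: 80.

80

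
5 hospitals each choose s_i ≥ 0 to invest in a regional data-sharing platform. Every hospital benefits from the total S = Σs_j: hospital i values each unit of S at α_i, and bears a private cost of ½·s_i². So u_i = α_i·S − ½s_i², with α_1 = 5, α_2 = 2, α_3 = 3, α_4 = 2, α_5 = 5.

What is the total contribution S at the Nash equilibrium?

17

Hospital i's FOC: ∂u_i/∂s_i = α_i − s_i = 0, so s_i* = α_i.
NE contributions = (5, 2, 3, 2, 5); S = 17.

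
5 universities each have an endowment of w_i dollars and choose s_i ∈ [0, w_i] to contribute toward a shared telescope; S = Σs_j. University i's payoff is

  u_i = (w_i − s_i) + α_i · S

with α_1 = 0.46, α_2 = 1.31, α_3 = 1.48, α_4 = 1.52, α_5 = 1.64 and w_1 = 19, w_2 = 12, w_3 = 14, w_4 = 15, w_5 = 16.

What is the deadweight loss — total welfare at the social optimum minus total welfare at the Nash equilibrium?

∂u_i/∂s_i = α_i − 1, so university i contributes w_i if α_i > 1, else 0.
α_i > 1 for i ∈ {2, 3, 4, 5}; NE contributions (0, 12, 14, 15, 16), S = 57.
W^NE = Σw_i − S^NE + (Σα_i)·S^NE = 76 + 5.41·57 = 384.37.
Planner: ∂(Σu_j)/∂s_i = Σα_j − 1 = 5.41 > 0, so everyone contributes w_i; S^SO = 76, W^SO = 76 + 5.41·76 = 487.16.
Deadweight loss = 102.79.

102.79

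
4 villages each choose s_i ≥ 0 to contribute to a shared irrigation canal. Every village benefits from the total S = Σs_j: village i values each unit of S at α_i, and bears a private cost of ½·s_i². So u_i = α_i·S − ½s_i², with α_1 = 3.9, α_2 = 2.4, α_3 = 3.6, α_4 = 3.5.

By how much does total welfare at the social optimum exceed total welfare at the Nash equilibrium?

202.65

Village i's FOC: ∂u_i/∂s_i = α_i − s_i = 0, so s_i* = α_i.
NE contributions = (3.9, 2.4, 3.6, 3.5); S = 13.4.
W^NE = (Σα)·S − ½Σα_i² = 13.4² − ½·46.18 = 156.47.
Planner sets s_i = Σα_j = 13.4 for every i, so S^SO = 4·13.4 = 53.6.
W^SO = (Σα)·S^SO − ½·4·(Σα)² = (4/2)·13.4² = 359.12.
Deadweight loss = W^SO − W^NE = 202.65.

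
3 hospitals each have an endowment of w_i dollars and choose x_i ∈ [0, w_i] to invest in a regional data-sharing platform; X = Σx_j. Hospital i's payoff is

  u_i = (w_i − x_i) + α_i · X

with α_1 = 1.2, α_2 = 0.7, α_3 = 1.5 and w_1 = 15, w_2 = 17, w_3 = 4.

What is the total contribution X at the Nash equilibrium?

19

∂u_i/∂x_i = α_i − 1, so hospital i contributes w_i if α_i > 1, else 0.
α_i > 1 for i ∈ {1, 3}; NE contributions (15, 0, 4), X = 19.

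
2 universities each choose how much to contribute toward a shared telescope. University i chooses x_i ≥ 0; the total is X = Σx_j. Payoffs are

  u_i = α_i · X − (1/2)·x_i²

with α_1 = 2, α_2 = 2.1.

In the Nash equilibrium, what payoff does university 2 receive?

6.405

University i's FOC: ∂u_i/∂x_i = α_i − x_i = 0, so x_i* = α_i.
NE contributions = (2, 2.1); X = 4.1.
u_2 = α_2·X − ½·(x_2)² = 2.1·4.1 − ½·2.1² = 6.405.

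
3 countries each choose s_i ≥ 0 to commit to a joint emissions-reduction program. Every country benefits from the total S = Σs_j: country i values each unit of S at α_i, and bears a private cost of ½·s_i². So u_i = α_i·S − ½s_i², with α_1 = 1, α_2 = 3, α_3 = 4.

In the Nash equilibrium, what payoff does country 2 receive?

Country i's FOC: ∂u_i/∂s_i = α_i − s_i = 0, so s_i* = α_i.
NE contributions = (1, 3, 4); S = 8.
u_2 = α_2·S − ½·(s_2)² = 3·8 − ½·3² = 19.5.

19.5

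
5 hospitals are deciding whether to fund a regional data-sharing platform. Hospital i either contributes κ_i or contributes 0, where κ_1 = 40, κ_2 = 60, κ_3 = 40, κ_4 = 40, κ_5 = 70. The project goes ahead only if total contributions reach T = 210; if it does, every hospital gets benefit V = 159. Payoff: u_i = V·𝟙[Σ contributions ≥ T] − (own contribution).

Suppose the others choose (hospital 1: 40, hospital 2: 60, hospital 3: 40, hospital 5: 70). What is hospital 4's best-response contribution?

0

Others' total = 210 ≥ 210; contributing adds cost 40 for no extra benefit.
Best response: 0.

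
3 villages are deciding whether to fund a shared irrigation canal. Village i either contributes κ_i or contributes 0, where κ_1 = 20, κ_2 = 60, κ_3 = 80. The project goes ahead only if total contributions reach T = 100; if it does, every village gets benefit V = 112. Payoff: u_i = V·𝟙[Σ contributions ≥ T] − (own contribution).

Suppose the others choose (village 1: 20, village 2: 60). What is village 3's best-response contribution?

Others' total = 80. Contributing 80 brings total to 160 ≥ 100: gain V − κ_3 = 32.
Best response: 80.

80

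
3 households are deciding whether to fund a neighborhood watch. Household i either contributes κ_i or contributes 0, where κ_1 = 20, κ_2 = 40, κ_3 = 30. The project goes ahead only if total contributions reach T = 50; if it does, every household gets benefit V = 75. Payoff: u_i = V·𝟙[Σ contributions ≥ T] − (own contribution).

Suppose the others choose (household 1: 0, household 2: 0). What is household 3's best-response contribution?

0

Others' total = 0. Even contributing 30 gives 30 < 50: no benefit either way.
Best response: 0.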